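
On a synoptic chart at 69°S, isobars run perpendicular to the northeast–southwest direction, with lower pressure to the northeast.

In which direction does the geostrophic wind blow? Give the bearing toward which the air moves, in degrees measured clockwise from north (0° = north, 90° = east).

The pressure-gradient force points toward the northeast (bearing 045°).
Geostrophic balance: in the Southern Hemisphere the Coriolis force deflects motion to the left, so the geostrophic wind blows 90° to the left of the pressure-gradient force (low pressure on the right).
Rotating 045° by 90° counterclockwise gives 315° — the wind blows toward the northwest.

315°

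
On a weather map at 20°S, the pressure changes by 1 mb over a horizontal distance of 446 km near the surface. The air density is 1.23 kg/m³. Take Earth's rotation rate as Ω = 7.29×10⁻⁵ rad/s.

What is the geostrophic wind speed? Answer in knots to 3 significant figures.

Coriolis parameter at 20°S:
f = 2Ω sin φ = 2 × 7.29×10⁻⁵ × sin 20° = 4.99×10⁻⁵ s⁻¹
Pressure gradient: |∂P/∂n| = 100 Pa / 446000 m = 2.24×10⁻⁴ Pa/m
Geostrophic balance (pressure-gradient force = Coriolis force):
V_g = (1/(fρ)) |∂P/∂n| = 2.24×10⁻⁴ / (4.99×10⁻⁵ × 1.23) = 3.66 m/s
Converting: 3.66 m/s × 1.944 = 7.11 knots

7.11 knots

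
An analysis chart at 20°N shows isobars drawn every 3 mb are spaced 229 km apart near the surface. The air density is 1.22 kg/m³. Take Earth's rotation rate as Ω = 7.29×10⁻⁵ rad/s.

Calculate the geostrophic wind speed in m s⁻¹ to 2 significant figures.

Coriolis parameter at 20°N:
f = 2Ω sin φ = 2 × 7.29×10⁻⁵ × sin 20° = 4.99×10⁻⁵ s⁻¹
Pressure gradient: |∂P/∂n| = 300 Pa / 229000 m = 1.31×10⁻³ Pa/m
Geostrophic balance (pressure-gradient force = Coriolis force):
V_g = (1/(fρ)) |∂P/∂n| = 1.31×10⁻³ / (4.99×10⁻⁵ × 1.22) = 21.5 m/s

22 m s⁻¹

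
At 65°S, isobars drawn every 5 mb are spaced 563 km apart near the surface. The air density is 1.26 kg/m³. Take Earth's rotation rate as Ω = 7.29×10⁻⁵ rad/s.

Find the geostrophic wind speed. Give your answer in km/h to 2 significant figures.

Coriolis parameter at 65°S:
f = 2Ω sin φ = 2 × 7.29×10⁻⁵ × sin 65° = 1.32×10⁻⁴ s⁻¹
Pressure gradient: |∂P/∂n| = 500 Pa / 563000 m = 8.88×10⁻⁴ Pa/m
Geostrophic balance (pressure-gradient force = Coriolis force):
V_g = (1/(fρ)) |∂P/∂n| = 8.88×10⁻⁴ / (1.32×10⁻⁴ × 1.26) = 5.33 m/s
Converting: 5.33 m/s × 3.6 = 19 km/h

19 km/h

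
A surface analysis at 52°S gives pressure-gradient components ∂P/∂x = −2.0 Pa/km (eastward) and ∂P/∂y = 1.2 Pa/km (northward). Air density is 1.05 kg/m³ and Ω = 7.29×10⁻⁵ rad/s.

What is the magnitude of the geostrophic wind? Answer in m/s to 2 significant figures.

19 m/s

Coriolis parameter at 52°S:
f = 2Ω sin φ = 2 × 7.29×10⁻⁵ × sin 52° = 1.15×10⁻⁴ s⁻¹
In the Southern Hemisphere f is negative: f = −1.15×10⁻⁴ s⁻¹.
Component geostrophic relations (x east, y north):
u_g = −(1/(fρ)) ∂P/∂y,  v_g = (1/(fρ)) ∂P/∂x
u_g = −(1.2×10⁻³)/(−1.15×10⁻⁴ × 1.05) = 9.95 m/s;  v_g = (−2.0×10⁻³)/(−1.15×10⁻⁴ × 1.05) = 16.6 m/s
|V_g| = √(u_g² + v_g²) = 19.3 m/s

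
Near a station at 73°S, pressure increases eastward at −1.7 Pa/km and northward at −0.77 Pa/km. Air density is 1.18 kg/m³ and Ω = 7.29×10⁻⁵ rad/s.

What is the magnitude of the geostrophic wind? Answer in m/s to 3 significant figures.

Coriolis parameter at 73°S:
f = 2Ω sin φ = 2 × 7.29×10⁻⁵ × sin 73° = 1.39×10⁻⁴ s⁻¹
In the Southern Hemisphere f is negative: f = −1.39×10⁻⁴ s⁻¹.
Component geostrophic relations (x east, y north):
u_g = −(1/(fρ)) ∂P/∂y,  v_g = (1/(fρ)) ∂P/∂x
u_g = −(−0.77×10⁻³)/(−1.39×10⁻⁴ × 1.18) = −4.68 m/s;  v_g = (−1.7×10⁻³)/(−1.39×10⁻⁴ × 1.18) = 10.3 m/s
|V_g| = √(u_g² + v_g²) = 11.3 m/s

11.3 m/s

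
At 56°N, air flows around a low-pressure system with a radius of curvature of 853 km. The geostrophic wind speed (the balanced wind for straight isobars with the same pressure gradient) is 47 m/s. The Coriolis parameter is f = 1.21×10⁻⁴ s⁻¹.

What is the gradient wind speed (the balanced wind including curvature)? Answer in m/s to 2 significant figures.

Around a low, centrifugal force acts outward with Coriolis, so pressure-gradient force balances both:
(1/ρ)|∂P/∂n| = fV + V²/R  →  V² + fR·V − fR·V_g = 0
With fR = 1.21×10⁻⁴ × 853×10³ m = 103 m/s:
V = [−fR + √((fR)² + 4 fR V_g)]/2 = [−103 + √(103² + 4×103×47)]/2 = 35.1 m/s
Subgeostrophic (V < V_g = 47 m/s), as expected around a low.

35 m/s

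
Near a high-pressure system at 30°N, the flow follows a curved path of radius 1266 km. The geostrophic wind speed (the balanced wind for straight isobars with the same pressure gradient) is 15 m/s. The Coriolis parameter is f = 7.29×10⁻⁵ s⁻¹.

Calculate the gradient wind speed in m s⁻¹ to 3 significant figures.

Around a high, pressure-gradient force acts outward with centrifugal, so Coriolis balances both:
fV = (1/ρ)|∂P/∂n| + V²/R  →  V² − fR·V + fR·V_g = 0
With fR = 7.29×10⁻⁵ × 1266×10³ m = 92.3 m/s:
V = [fR − √((fR)² − 4 fR V_g)]/2 = [92.3 − √(92.3² − 4×92.3×15)]/2 = 18.9 m/s
Supergeostrophic (V > V_g = 15 m/s), as expected around a high.

18.9 m s⁻¹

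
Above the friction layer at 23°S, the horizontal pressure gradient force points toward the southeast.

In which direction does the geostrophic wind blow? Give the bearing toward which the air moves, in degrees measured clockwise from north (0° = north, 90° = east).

The pressure-gradient force points toward the southeast (bearing 135°).
Geostrophic balance: in the Southern Hemisphere the Coriolis force deflects motion to the left, so the geostrophic wind blows 90° to the left of the pressure-gradient force (low pressure on the right).
Rotating 135° by 90° counterclockwise gives 045° — the wind blows toward the northeast.

045°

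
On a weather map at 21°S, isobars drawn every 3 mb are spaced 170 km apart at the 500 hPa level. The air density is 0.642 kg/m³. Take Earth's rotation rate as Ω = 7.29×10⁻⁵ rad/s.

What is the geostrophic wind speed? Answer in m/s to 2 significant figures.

53 m/s

Coriolis parameter at 21°S:
f = 2Ω sin φ = 2 × 7.29×10⁻⁵ × sin 21° = 5.23×10⁻⁵ s⁻¹
Pressure gradient: |∂P/∂n| = 300 Pa / 170000 m = 1.76×10⁻³ Pa/m
Geostrophic balance (pressure-gradient force = Coriolis force):
V_g = (1/(fρ)) |∂P/∂n| = 1.76×10⁻³ / (5.23×10⁻⁵ × 0.642) = 52.6 m/s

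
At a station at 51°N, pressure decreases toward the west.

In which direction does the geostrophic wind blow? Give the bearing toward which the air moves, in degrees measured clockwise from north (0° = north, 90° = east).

000°

The pressure-gradient force points toward the west (bearing 270°).
Geostrophic balance: in the Northern Hemisphere the Coriolis force deflects motion to the right, so the geostrophic wind blows 90° to the right of the pressure-gradient force (low pressure on the left).
Rotating 270° by 90° clockwise gives 000° — the wind blows toward the north.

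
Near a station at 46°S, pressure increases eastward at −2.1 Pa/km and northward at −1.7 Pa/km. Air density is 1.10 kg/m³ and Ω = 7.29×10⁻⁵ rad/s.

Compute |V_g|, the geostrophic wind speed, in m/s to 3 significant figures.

23.4 m/s

Coriolis parameter at 46°S:
f = 2Ω sin φ = 2 × 7.29×10⁻⁵ × sin 46° = 1.05×10⁻⁴ s⁻¹
In the Southern Hemisphere f is negative: f = −1.05×10⁻⁴ s⁻¹.
Component geostrophic relations (x east, y north):
u_g = −(1/(fρ)) ∂P/∂y,  v_g = (1/(fρ)) ∂P/∂x
u_g = −(−1.7×10⁻³)/(−1.05×10⁻⁴ × 1.10) = −14.7 m/s;  v_g = (−2.1×10⁻³)/(−1.05×10⁻⁴ × 1.10) = 18.2 m/s
|V_g| = √(u_g² + v_g²) = 23.4 m/s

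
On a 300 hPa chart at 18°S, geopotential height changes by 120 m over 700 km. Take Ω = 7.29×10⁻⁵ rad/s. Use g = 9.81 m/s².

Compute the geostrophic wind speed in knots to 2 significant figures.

Coriolis parameter at 18°S:
f = 2Ω sin φ = 2 × 7.29×10⁻⁵ × sin 18° = 4.51×10⁻⁵ s⁻¹
Height gradient: |∂Z/∂n| = 120 m / 700000 m = 1.71×10⁻⁴
On a pressure surface, geostrophic balance gives V_g = (g/f)|∂Z/∂n|:
V_g = 9.81 × 1.71×10⁻⁴ / 4.51×10⁻⁵ = 37.3 m/s
Converting: 37.3 m/s × 1.944 = 73 knots

73 knots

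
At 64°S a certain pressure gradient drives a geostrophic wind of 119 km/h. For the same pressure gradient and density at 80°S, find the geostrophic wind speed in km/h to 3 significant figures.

109 km/h

With the same pressure gradient and density, V_g ∝ 1/f ∝ 1/sin φ.
V₂ = V₁ · sin φ₁ / sin φ₂ = 119 × sin 64° / sin 80°
V₂ = 119 × 0.8988/0.9848 = 109 km/h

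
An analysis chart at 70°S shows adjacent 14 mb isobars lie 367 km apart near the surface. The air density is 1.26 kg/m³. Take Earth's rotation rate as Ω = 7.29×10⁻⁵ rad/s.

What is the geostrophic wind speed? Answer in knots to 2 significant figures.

Coriolis parameter at 70°S:
f = 2Ω sin φ = 2 × 7.29×10⁻⁵ × sin 70° = 1.37×10⁻⁴ s⁻¹
Pressure gradient: |∂P/∂n| = 1400 Pa / 367000 m = 3.81×10⁻³ Pa/m
Geostrophic balance (pressure-gradient force = Coriolis force):
V_g = (1/(fρ)) |∂P/∂n| = 3.81×10⁻³ / (1.37×10⁻⁴ × 1.26) = 22.1 m/s
Converting: 22.1 m/s × 1.944 = 43 knots

43 knots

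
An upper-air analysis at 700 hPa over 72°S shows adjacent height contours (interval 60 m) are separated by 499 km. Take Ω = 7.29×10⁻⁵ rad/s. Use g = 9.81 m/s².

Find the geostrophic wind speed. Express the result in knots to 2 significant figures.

Coriolis parameter at 72°S:
f = 2Ω sin φ = 2 × 7.29×10⁻⁵ × sin 72° = 1.39×10⁻⁴ s⁻¹
Height gradient: |∂Z/∂n| = 60 m / 499000 m = 1.20×10⁻⁴
On a pressure surface, geostrophic balance gives V_g = (g/f)|∂Z/∂n|:
V_g = 9.81 × 1.20×10⁻⁴ / 1.39×10⁻⁴ = 8.51 m/s
Converting: 8.51 m/s × 1.944 = 17 knots

17 knots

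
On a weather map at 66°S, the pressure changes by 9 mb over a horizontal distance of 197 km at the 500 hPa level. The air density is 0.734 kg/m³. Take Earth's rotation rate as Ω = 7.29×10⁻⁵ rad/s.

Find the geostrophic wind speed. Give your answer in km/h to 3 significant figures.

168 km/h

Coriolis parameter at 66°S:
f = 2Ω sin φ = 2 × 7.29×10⁻⁵ × sin 66° = 1.33×10⁻⁴ s⁻¹
Pressure gradient: |∂P/∂n| = 900 Pa / 197000 m = 4.57×10⁻³ Pa/m
Geostrophic balance (pressure-gradient force = Coriolis force):
V_g = (1/(fρ)) |∂P/∂n| = 4.57×10⁻³ / (1.33×10⁻⁴ × 0.734) = 46.7 m/s
Converting: 46.7 m/s × 3.6 = 168 km/h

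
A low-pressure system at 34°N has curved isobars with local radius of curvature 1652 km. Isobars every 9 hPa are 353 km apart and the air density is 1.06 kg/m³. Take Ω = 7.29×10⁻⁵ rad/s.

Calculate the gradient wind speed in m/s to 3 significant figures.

24.9 m/s

Coriolis parameter at 34°N:
f = 2Ω sin φ = 2 × 7.29×10⁻⁵ × sin 34° = 8.15×10⁻⁵ s⁻¹
Pressure gradient: |∂P/∂n| = 900 Pa / 353000 m = 2.55×10⁻³ Pa/m
Geostrophic speed: V_g = |∂P/∂n|/(fρ) = 2.55×10⁻³/(8.15×10⁻⁵ × 1.06) = 29.5 m/s
Around a low, centrifugal force acts outward with Coriolis, so pressure-gradient force balances both:
(1/ρ)|∂P/∂n| = fV + V²/R  →  V² + fR·V − fR·V_g = 0
With fR = 8.15×10⁻⁵ × 1652×10³ m = 135 m/s:
V = [−fR + √((fR)² + 4 fR V_g)]/2 = [−135 + √(135² + 4×135×29.5)]/2 = 24.9 m/s
Subgeostrophic (V < V_g = 29.5 m/s), as expected around a low.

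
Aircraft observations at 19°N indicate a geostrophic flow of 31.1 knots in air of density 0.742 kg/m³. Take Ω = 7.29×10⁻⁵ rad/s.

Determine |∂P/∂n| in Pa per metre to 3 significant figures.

Coriolis parameter at 19°N:
f = 2Ω sin φ = 2 × 7.29×10⁻⁵ × sin 19° = 4.75×10⁻⁵ s⁻¹
Wind speed in SI: 31.1 knots = 16.0 m/s
Geostrophic balance rearranged: |∂P/∂n| = f ρ V_g
|∂P/∂n| = 4.75×10⁻⁵ × 0.742 × 16.0 = 5.64×10⁻⁴ Pa/m

5.64×10⁻⁴ Pa/m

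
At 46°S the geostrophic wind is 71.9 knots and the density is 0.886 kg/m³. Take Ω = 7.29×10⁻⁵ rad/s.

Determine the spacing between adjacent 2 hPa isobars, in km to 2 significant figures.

58 km

Coriolis parameter at 46°S:
f = 2Ω sin φ = 2 × 7.29×10⁻⁵ × sin 46° = 1.05×10⁻⁴ s⁻¹
Wind speed in SI: 71.9 knots = 37.0 m/s
Geostrophic balance rearranged: |∂P/∂n| = f ρ V_g
|∂P/∂n| = 1.05×10⁻⁴ × 0.886 × 37.0 = 3.44×10⁻³ Pa/m
Isobar spacing: Δn = ΔP/|∂P/∂n| = 200 Pa / 3.44×10⁻³ Pa/m = 58189 m ≈ 58 km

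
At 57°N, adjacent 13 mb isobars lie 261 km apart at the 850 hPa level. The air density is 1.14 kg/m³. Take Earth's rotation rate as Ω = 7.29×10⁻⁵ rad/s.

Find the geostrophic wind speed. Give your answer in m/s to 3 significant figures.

35.7 m/s

Coriolis parameter at 57°N:
f = 2Ω sin φ = 2 × 7.29×10⁻⁵ × sin 57° = 1.22×10⁻⁴ s⁻¹
Pressure gradient: |∂P/∂n| = 1300 Pa / 261000 m = 4.98×10⁻³ Pa/m
Geostrophic balance (pressure-gradient force = Coriolis force):
V_g = (1/(fρ)) |∂P/∂n| = 4.98×10⁻³ / (1.22×10⁻⁴ × 1.14) = 35.7 m/s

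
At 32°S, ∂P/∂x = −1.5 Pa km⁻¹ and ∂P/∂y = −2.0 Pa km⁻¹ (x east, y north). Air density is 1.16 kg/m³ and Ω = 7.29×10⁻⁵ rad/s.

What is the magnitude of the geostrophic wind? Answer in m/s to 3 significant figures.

Coriolis parameter at 32°S:
f = 2Ω sin φ = 2 × 7.29×10⁻⁵ × sin 32° = 7.73×10⁻⁵ s⁻¹
In the Southern Hemisphere f is negative: f = −7.73×10⁻⁵ s⁻¹.
Component geostrophic relations (x east, y north):
u_g = −(1/(fρ)) ∂P/∂y,  v_g = (1/(fρ)) ∂P/∂x
u_g = −(−2.0×10⁻³)/(−7.73×10⁻⁵ × 1.16) = −22.3 m/s;  v_g = (−1.5×10⁻³)/(−7.73×10⁻⁵ × 1.16) = 16.7 m/s
|V_g| = √(u_g² + v_g²) = 27.9 m/s

27.9 m/s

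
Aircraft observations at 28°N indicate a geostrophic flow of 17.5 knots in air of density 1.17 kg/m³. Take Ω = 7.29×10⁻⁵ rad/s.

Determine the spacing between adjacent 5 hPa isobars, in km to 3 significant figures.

693 km

Coriolis parameter at 28°N:
f = 2Ω sin φ = 2 × 7.29×10⁻⁵ × sin 28° = 6.84×10⁻⁵ s⁻¹
Wind speed in SI: 17.5 knots = 9.00 m/s
Geostrophic balance rearranged: |∂P/∂n| = f ρ V_g
|∂P/∂n| = 6.84×10⁻⁵ × 1.17 × 9.00 = 7.21×10⁻⁴ Pa/m
Isobar spacing: Δn = ΔP/|∂P/∂n| = 500 Pa / 7.21×10⁻⁴ Pa/m = 693492 m ≈ 693 km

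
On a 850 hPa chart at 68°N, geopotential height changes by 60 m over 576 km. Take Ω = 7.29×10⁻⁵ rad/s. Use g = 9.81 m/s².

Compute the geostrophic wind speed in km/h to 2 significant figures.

Coriolis parameter at 68°N:
f = 2Ω sin φ = 2 × 7.29×10⁻⁵ × sin 68° = 1.35×10⁻⁴ s⁻¹
Height gradient: |∂Z/∂n| = 60 m / 576000 m = 1.04×10⁻⁴
On a pressure surface, geostrophic balance gives V_g = (g/f)|∂Z/∂n|:
V_g = 9.81 × 1.04×10⁻⁴ / 1.35×10⁻⁴ = 7.56 m/s
Converting: 7.56 m/s × 3.6 = 27 km/h

27 km/h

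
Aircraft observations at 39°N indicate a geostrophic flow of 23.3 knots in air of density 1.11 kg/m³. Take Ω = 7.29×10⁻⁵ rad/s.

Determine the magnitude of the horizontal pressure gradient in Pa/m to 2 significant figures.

Coriolis parameter at 39°N:
f = 2Ω sin φ = 2 × 7.29×10⁻⁵ × sin 39° = 9.18×10⁻⁵ s⁻¹
Wind speed in SI: 23.3 knots = 12.0 m/s
Geostrophic balance rearranged: |∂P/∂n| = f ρ V_g
|∂P/∂n| = 9.18×10⁻⁵ × 1.11 × 12.0 = 1.22×10⁻³ Pa/m

1.2×10⁻³ Pa/m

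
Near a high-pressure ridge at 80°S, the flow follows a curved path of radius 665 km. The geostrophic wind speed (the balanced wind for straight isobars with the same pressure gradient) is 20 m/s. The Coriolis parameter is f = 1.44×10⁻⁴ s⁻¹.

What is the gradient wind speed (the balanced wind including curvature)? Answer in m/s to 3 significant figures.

Around a high, pressure-gradient force acts outward with centrifugal, so Coriolis balances both:
fV = (1/ρ)|∂P/∂n| + V²/R  →  V² − fR·V + fR·V_g = 0
With fR = 1.44×10⁻⁴ × 665×10³ m = 95.8 m/s:
V = [fR − √((fR)² − 4 fR V_g)]/2 = [95.8 − √(95.8² − 4×95.8×20)]/2 = 28.5 m/s
Supergeostrophic (V > V_g = 20 m/s), as expected around a high.

28.5 m/s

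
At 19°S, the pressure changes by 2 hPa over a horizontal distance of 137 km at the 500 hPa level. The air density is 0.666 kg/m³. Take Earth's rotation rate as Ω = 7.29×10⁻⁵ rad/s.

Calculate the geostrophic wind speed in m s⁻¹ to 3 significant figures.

46.2 m s⁻¹

Coriolis parameter at 19°S:
f = 2Ω sin φ = 2 × 7.29×10⁻⁵ × sin 19° = 4.75×10⁻⁵ s⁻¹
Pressure gradient: |∂P/∂n| = 200 Pa / 137000 m = 1.46×10⁻³ Pa/m
Geostrophic balance (pressure-gradient force = Coriolis force):
V_g = (1/(fρ)) |∂P/∂n| = 1.46×10⁻³ / (4.75×10⁻⁵ × 0.666) = 46.2 m/s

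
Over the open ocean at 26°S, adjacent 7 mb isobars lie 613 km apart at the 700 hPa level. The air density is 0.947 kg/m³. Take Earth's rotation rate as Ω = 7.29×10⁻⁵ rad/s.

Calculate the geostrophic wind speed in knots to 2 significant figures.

Coriolis parameter at 26°S:
f = 2Ω sin φ = 2 × 7.29×10⁻⁵ × sin 26° = 6.39×10⁻⁵ s⁻¹
Pressure gradient: |∂P/∂n| = 700 Pa / 613000 m = 1.14×10⁻³ Pa/m
Geostrophic balance (pressure-gradient force = Coriolis force):
V_g = (1/(fρ)) |∂P/∂n| = 1.14×10⁻³ / (6.39×10⁻⁵ × 0.947) = 18.9 m/s
Converting: 18.9 m/s × 1.944 = 37 knots

37 knots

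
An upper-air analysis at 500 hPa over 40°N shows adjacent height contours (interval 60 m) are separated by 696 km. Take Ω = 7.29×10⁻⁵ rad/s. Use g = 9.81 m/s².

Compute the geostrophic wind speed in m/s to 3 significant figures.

9.02 m/s

Coriolis parameter at 40°N:
f = 2Ω sin φ = 2 × 7.29×10⁻⁵ × sin 40° = 9.37×10⁻⁵ s⁻¹
Height gradient: |∂Z/∂n| = 60 m / 696000 m = 8.62×10⁻⁵
On a pressure surface, geostrophic balance gives V_g = (g/f)|∂Z/∂n|:
V_g = 9.81 × 8.62×10⁻⁵ / 9.37×10⁻⁵ = 9.02 m/s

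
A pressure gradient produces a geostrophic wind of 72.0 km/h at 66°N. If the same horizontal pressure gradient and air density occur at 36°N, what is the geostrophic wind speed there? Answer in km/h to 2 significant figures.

With the same pressure gradient and density, V_g ∝ 1/f ∝ 1/sin φ.
V₂ = V₁ · sin φ₁ / sin φ₂ = 72.0 × sin 66° / sin 36°
V₂ = 72.0 × 0.9135/0.5878 = 110 km/h

110 km/h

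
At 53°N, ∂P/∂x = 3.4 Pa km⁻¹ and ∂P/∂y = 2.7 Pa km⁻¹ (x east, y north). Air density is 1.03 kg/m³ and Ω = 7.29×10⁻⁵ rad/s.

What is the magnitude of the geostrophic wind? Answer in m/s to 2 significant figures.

Coriolis parameter at 53°N:
f = 2Ω sin φ = 2 × 7.29×10⁻⁵ × sin 53° = 1.16×10⁻⁴ s⁻¹
Component geostrophic relations (x east, y north):
u_g = −(1/(fρ)) ∂P/∂y,  v_g = (1/(fρ)) ∂P/∂x
u_g = −(2.7×10⁻³)/(1.16×10⁻⁴ × 1.03) = −22.5 m/s;  v_g = (3.4×10⁻³)/(1.16×10⁻⁴ × 1.03) = 28.3 m/s
|V_g| = √(u_g² + v_g²) = 36.2 m/s

36 m/s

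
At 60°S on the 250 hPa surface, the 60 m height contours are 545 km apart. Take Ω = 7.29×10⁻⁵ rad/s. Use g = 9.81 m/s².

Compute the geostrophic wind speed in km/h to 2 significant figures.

31 km/h

Coriolis parameter at 60°S:
f = 2Ω sin φ = 2 × 7.29×10⁻⁵ × sin 60° = 1.26×10⁻⁴ s⁻¹
Height gradient: |∂Z/∂n| = 60 m / 545000 m = 1.10×10⁻⁴
On a pressure surface, geostrophic balance gives V_g = (g/f)|∂Z/∂n|:
V_g = 9.81 × 1.10×10⁻⁴ / 1.26×10⁻⁴ = 8.55 m/s
Converting: 8.55 m/s × 3.6 = 31 km/h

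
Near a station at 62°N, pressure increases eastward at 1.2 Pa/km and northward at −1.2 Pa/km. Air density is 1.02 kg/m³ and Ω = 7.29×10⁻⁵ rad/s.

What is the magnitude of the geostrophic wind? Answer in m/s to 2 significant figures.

Coriolis parameter at 62°N:
f = 2Ω sin φ = 2 × 7.29×10⁻⁵ × sin 62° = 1.29×10⁻⁴ s⁻¹
Component geostrophic relations (x east, y north):
u_g = −(1/(fρ)) ∂P/∂y,  v_g = (1/(fρ)) ∂P/∂x
u_g = −(−1.2×10⁻³)/(1.29×10⁻⁴ × 1.02) = 9.14 m/s;  v_g = (1.2×10⁻³)/(1.29×10⁻⁴ × 1.02) = 9.14 m/s
|V_g| = √(u_g² + v_g²) = 12.9 m/s

13 m/s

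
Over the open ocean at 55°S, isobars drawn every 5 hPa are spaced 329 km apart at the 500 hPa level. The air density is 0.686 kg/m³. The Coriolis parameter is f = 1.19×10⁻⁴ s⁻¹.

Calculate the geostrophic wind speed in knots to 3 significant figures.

36.2 knots

Pressure gradient: |∂P/∂n| = 500 Pa / 329000 m = 1.52×10⁻³ Pa/m
Geostrophic balance (pressure-gradient force = Coriolis force):
V_g = (1/(fρ)) |∂P/∂n| = 1.52×10⁻³ / (1.19×10⁻⁴ × 0.686) = 18.6 m/s
Converting: 18.6 m/s × 1.944 = 36.2 knots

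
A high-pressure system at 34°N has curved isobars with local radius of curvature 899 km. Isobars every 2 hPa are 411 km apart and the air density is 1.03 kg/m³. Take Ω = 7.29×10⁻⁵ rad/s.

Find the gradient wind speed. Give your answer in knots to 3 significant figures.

Coriolis parameter at 34°N:
f = 2Ω sin φ = 2 × 7.29×10⁻⁵ × sin 34° = 8.15×10⁻⁵ s⁻¹
Pressure gradient: |∂P/∂n| = 200 Pa / 411000 m = 4.87×10⁻⁴ Pa/m
Geostrophic speed: V_g = |∂P/∂n|/(fρ) = 4.87×10⁻⁴/(8.15×10⁻⁵ × 1.03) = 5.79 m/s
Around a high, pressure-gradient force acts outward with centrifugal, so Coriolis balances both:
fV = (1/ρ)|∂P/∂n| + V²/R  →  V² − fR·V + fR·V_g = 0
With fR = 8.15×10⁻⁵ × 899×10³ m = 73.3 m/s:
V = [fR − √((fR)² − 4 fR V_g)]/2 = [73.3 − √(73.3² − 4×73.3×5.79)]/2 = 6.34 m/s
Supergeostrophic (V > V_g = 5.79 m/s), as expected around a high.
Converting: 6.34 m/s × 1.944 = 12.3 knots

12.3 knots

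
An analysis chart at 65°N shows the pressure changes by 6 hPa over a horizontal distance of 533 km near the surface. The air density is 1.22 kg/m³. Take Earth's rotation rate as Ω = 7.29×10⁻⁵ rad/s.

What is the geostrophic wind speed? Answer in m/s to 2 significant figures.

Coriolis parameter at 65°N:
f = 2Ω sin φ = 2 × 7.29×10⁻⁵ × sin 65° = 1.32×10⁻⁴ s⁻¹
Pressure gradient: |∂P/∂n| = 600 Pa / 533000 m = 1.13×10⁻³ Pa/m
Geostrophic balance (pressure-gradient force = Coriolis force):
V_g = (1/(fρ)) |∂P/∂n| = 1.13×10⁻³ / (1.32×10⁻⁴ × 1.22) = 6.98 m/s

7.0 m/s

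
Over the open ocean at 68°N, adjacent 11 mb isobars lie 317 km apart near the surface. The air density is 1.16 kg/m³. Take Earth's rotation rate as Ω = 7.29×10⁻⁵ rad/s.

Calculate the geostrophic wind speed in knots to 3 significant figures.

43.0 knots

Coriolis parameter at 68°N:
f = 2Ω sin φ = 2 × 7.29×10⁻⁵ × sin 68° = 1.35×10⁻⁴ s⁻¹
Pressure gradient: |∂P/∂n| = 1100 Pa / 317000 m = 3.47×10⁻³ Pa/m
Geostrophic balance (pressure-gradient force = Coriolis force):
V_g = (1/(fρ)) |∂P/∂n| = 3.47×10⁻³ / (1.35×10⁻⁴ × 1.16) = 22.1 m/s
Converting: 22.1 m/s × 1.944 = 43.0 knots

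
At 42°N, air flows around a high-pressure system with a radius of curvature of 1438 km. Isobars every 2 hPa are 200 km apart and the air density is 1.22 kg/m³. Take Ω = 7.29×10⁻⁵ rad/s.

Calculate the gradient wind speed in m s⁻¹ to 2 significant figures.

9.0 m s⁻¹

Coriolis parameter at 42°N:
f = 2Ω sin φ = 2 × 7.29×10⁻⁵ × sin 42° = 9.76×10⁻⁵ s⁻¹
Pressure gradient: |∂P/∂n| = 200 Pa / 200000 m = 1.00×10⁻³ Pa/m
Geostrophic speed: V_g = |∂P/∂n|/(fρ) = 1.00×10⁻³/(9.76×10⁻⁵ × 1.22) = 8.40 m/s
Around a high, pressure-gradient force acts outward with centrifugal, so Coriolis balances both:
fV = (1/ρ)|∂P/∂n| + V²/R  →  V² − fR·V + fR·V_g = 0
With fR = 9.76×10⁻⁵ × 1438×10³ m = 140 m/s:
V = [fR − √((fR)² − 4 fR V_g)]/2 = [140 − √(140² − 4×140×8.4)]/2 = 8.98 m/s
Supergeostrophic (V > V_g = 8.4 m/s), as expected around a high.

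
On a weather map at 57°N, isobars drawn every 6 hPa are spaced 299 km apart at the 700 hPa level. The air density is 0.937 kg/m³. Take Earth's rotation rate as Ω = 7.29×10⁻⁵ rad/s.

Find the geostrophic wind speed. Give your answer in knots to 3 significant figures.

34.0 knots

Coriolis parameter at 57°N:
f = 2Ω sin φ = 2 × 7.29×10⁻⁵ × sin 57° = 1.22×10⁻⁴ s⁻¹
Pressure gradient: |∂P/∂n| = 600 Pa / 299000 m = 2.01×10⁻³ Pa/m
Geostrophic balance (pressure-gradient force = Coriolis force):
V_g = (1/(fρ)) |∂P/∂n| = 2.01×10⁻³ / (1.22×10⁻⁴ × 0.937) = 17.5 m/s
Converting: 17.5 m/s × 1.944 = 34.0 knots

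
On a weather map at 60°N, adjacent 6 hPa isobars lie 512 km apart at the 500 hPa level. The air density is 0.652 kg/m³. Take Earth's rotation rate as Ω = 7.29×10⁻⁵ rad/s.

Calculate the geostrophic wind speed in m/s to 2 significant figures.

Coriolis parameter at 60°N:
f = 2Ω sin φ = 2 × 7.29×10⁻⁵ × sin 60° = 1.26×10⁻⁴ s⁻¹
Pressure gradient: |∂P/∂n| = 600 Pa / 512000 m = 1.17×10⁻³ Pa/m
Geostrophic balance (pressure-gradient force = Coriolis force):
V_g = (1/(fρ)) |∂P/∂n| = 1.17×10⁻³ / (1.26×10⁻⁴ × 0.652) = 14.2 m/s

14 m/s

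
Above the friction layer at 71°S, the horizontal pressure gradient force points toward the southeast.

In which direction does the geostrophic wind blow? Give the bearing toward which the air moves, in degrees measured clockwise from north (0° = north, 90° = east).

The pressure-gradient force points toward the southeast (bearing 135°).
Geostrophic balance: in the Southern Hemisphere the Coriolis force deflects motion to the left, so the geostrophic wind blows 90° to the left of the pressure-gradient force (low pressure on the right).
Rotating 135° by 90° counterclockwise gives 045° — the wind blows toward the northeast.

045°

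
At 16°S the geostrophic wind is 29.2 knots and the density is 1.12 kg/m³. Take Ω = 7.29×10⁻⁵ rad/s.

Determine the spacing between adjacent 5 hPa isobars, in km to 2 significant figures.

Coriolis parameter at 16°S:
f = 2Ω sin φ = 2 × 7.29×10⁻⁵ × sin 16° = 4.02×10⁻⁵ s⁻¹
Wind speed in SI: 29.2 knots = 15.0 m/s
Geostrophic balance rearranged: |∂P/∂n| = f ρ V_g
|∂P/∂n| = 4.02×10⁻⁵ × 1.12 × 15.0 = 6.76×10⁻⁴ Pa/m
Isobar spacing: Δn = ΔP/|∂P/∂n| = 500 Pa / 6.76×10⁻⁴ Pa/m = 739495 m ≈ 740 km

740 km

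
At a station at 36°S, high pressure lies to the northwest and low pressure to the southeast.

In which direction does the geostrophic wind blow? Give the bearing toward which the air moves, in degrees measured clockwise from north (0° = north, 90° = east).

045°

The pressure-gradient force points toward the southeast (bearing 135°).
Geostrophic balance: in the Southern Hemisphere the Coriolis force deflects motion to the left, so the geostrophic wind blows 90° to the left of the pressure-gradient force (low pressure on the right).
Rotating 135° by 90° counterclockwise gives 045° — the wind blows toward the northeast.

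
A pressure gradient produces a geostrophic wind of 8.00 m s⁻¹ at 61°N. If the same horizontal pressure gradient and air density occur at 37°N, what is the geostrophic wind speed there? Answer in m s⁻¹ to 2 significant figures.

With the same pressure gradient and density, V_g ∝ 1/f ∝ 1/sin φ.
V₂ = V₁ · sin φ₁ / sin φ₂ = 8.00 × sin 61° / sin 37°
V₂ = 8.00 × 0.8746/0.6018 = 12 m s⁻¹

12 m s⁻¹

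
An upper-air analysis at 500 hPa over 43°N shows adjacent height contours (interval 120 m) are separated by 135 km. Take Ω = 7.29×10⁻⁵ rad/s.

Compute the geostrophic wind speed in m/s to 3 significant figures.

87.7 m/s

Coriolis parameter at 43°N:
f = 2Ω sin φ = 2 × 7.29×10⁻⁵ × sin 43° = 9.94×10⁻⁵ s⁻¹
Height gradient: |∂Z/∂n| = 120 m / 135000 m = 8.89×10⁻⁴
On a pressure surface, geostrophic balance gives V_g = (g/f)|∂Z/∂n|:
V_g = 9.81 × 8.89×10⁻⁴ / 9.94×10⁻⁵ = 87.7 m/s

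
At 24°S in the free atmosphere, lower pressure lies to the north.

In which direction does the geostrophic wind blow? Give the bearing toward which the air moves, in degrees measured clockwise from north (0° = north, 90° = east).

270°

The pressure-gradient force points toward the north (bearing 000°).
Geostrophic balance: in the Southern Hemisphere the Coriolis force deflects motion to the left, so the geostrophic wind blows 90° to the left of the pressure-gradient force (low pressure on the right).
Rotating 000° by 90° counterclockwise gives 270° — the wind blows toward the west.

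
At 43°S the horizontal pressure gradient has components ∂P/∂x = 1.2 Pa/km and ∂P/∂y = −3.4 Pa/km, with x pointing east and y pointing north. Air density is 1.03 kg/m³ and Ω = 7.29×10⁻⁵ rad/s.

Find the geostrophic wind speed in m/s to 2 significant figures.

Coriolis parameter at 43°S:
f = 2Ω sin φ = 2 × 7.29×10⁻⁵ × sin 43° = 9.94×10⁻⁵ s⁻¹
In the Southern Hemisphere f is negative: f = −9.94×10⁻⁵ s⁻¹.
Component geostrophic relations (x east, y north):
u_g = −(1/(fρ)) ∂P/∂y,  v_g = (1/(fρ)) ∂P/∂x
u_g = −(−3.4×10⁻³)/(−9.94×10⁻⁵ × 1.03) = −33.2 m/s;  v_g = (1.2×10⁻³)/(−9.94×10⁻⁵ × 1.03) = −11.7 m/s
|V_g| = √(u_g² + v_g²) = 35.2 m/s

35 m/s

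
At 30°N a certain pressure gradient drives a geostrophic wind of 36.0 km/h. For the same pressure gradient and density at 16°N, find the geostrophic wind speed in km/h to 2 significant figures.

With the same pressure gradient and density, V_g ∝ 1/f ∝ 1/sin φ.
V₂ = V₁ · sin φ₁ / sin φ₂ = 36.0 × sin 30° / sin 16°
V₂ = 36.0 × 0.5000/0.2756 = 65 km/h

65 km/h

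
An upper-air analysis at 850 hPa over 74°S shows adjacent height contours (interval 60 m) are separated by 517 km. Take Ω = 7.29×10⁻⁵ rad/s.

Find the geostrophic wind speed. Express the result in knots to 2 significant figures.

Coriolis parameter at 74°S:
f = 2Ω sin φ = 2 × 7.29×10⁻⁵ × sin 74° = 1.40×10⁻⁴ s⁻¹
Height gradient: |∂Z/∂n| = 60 m / 517000 m = 1.16×10⁻⁴
On a pressure surface, geostrophic balance gives V_g = (g/f)|∂Z/∂n|:
V_g = 9.81 × 1.16×10⁻⁴ / 1.40×10⁻⁴ = 8.12 m/s
Converting: 8.12 m/s × 1.944 = 16 knots

16 knots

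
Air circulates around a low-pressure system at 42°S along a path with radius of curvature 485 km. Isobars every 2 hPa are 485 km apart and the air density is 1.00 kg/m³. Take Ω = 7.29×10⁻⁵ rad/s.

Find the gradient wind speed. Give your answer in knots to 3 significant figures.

Coriolis parameter at 42°S:
f = 2Ω sin φ = 2 × 7.29×10⁻⁵ × sin 42° = 9.76×10⁻⁵ s⁻¹
Pressure gradient: |∂P/∂n| = 200 Pa / 485000 m = 4.12×10⁻⁴ Pa/m
Geostrophic speed: V_g = |∂P/∂n|/(fρ) = 4.12×10⁻⁴/(9.76×10⁻⁵ × 1.00) = 4.23 m/s
Around a low, centrifugal force acts outward with Coriolis, so pressure-gradient force balances both:
(1/ρ)|∂P/∂n| = fV + V²/R  →  V² + fR·V − fR·V_g = 0
With fR = 9.76×10⁻⁵ × 485×10³ m = 47.3 m/s:
V = [−fR + √((fR)² + 4 fR V_g)]/2 = [−47.3 + √(47.3² + 4×47.3×4.23)]/2 = 3.9 m/s
Subgeostrophic (V < V_g = 4.23 m/s), as expected around a low.
Converting: 3.9 m/s × 1.944 = 7.59 knots

7.59 knots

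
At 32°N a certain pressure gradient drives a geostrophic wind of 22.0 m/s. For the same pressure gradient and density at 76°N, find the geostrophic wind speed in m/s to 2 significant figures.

12 m/s

With the same pressure gradient and density, V_g ∝ 1/f ∝ 1/sin φ.
V₂ = V₁ · sin φ₁ / sin φ₂ = 22.0 × sin 32° / sin 76°
V₂ = 22.0 × 0.5299/0.9703 = 12 m/s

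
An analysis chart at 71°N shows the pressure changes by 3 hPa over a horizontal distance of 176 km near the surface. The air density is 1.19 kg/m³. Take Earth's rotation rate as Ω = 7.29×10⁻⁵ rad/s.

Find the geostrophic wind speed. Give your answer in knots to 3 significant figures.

20.2 knots

Coriolis parameter at 71°N:
f = 2Ω sin φ = 2 × 7.29×10⁻⁵ × sin 71° = 1.38×10⁻⁴ s⁻¹
Pressure gradient: |∂P/∂n| = 300 Pa / 176000 m = 1.70×10⁻³ Pa/m
Geostrophic balance (pressure-gradient force = Coriolis force):
V_g = (1/(fρ)) |∂P/∂n| = 1.70×10⁻³ / (1.38×10⁻⁴ × 1.19) = 10.4 m/s
Converting: 10.4 m/s × 1.944 = 20.2 knots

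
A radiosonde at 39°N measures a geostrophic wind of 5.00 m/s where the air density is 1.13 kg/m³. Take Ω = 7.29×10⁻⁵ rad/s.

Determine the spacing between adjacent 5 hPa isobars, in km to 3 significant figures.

964 km

Coriolis parameter at 39°N:
f = 2Ω sin φ = 2 × 7.29×10⁻⁵ × sin 39° = 9.18×10⁻⁵ s⁻¹
Geostrophic balance rearranged: |∂P/∂n| = f ρ V_g
|∂P/∂n| = 9.18×10⁻⁵ × 1.13 × 5.00 = 5.18×10⁻⁴ Pa/m
Isobar spacing: Δn = ΔP/|∂P/∂n| = 500 Pa / 5.18×10⁻⁴ Pa/m = 964478 m ≈ 964 km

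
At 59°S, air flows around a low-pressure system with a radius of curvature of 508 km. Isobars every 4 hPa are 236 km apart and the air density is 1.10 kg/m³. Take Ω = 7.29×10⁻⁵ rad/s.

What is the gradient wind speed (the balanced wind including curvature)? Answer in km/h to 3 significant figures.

38.1 km/h

Coriolis parameter at 59°S:
f = 2Ω sin φ = 2 × 7.29×10⁻⁵ × sin 59° = 1.25×10⁻⁴ s⁻¹
Pressure gradient: |∂P/∂n| = 400 Pa / 236000 m = 1.69×10⁻³ Pa/m
Geostrophic speed: V_g = |∂P/∂n|/(fρ) = 1.69×10⁻³/(1.25×10⁻⁴ × 1.10) = 12.3 m/s
Around a low, centrifugal force acts outward with Coriolis, so pressure-gradient force balances both:
(1/ρ)|∂P/∂n| = fV + V²/R  →  V² + fR·V − fR·V_g = 0
With fR = 1.25×10⁻⁴ × 508×10³ m = 63.5 m/s:
V = [−fR + √((fR)² + 4 fR V_g)]/2 = [−63.5 + √(63.5² + 4×63.5×12.3)]/2 = 10.6 m/s
Subgeostrophic (V < V_g = 12.3 m/s), as expected around a low.
Converting: 10.6 m/s × 3.6 = 38.1 km/h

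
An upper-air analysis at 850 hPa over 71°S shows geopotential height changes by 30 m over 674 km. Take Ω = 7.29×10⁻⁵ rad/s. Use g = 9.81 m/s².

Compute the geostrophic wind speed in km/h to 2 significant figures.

11 km/h

Coriolis parameter at 71°S:
f = 2Ω sin φ = 2 × 7.29×10⁻⁵ × sin 71° = 1.38×10⁻⁴ s⁻¹
Height gradient: |∂Z/∂n| = 30 m / 674000 m = 4.45×10⁻⁵
On a pressure surface, geostrophic balance gives V_g = (g/f)|∂Z/∂n|:
V_g = 9.81 × 4.45×10⁻⁵ / 1.38×10⁻⁴ = 3.17 m/s
Converting: 3.17 m/s × 3.6 = 11 km/h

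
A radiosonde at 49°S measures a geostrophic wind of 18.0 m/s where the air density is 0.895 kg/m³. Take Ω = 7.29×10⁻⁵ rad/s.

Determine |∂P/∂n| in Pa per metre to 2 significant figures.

Coriolis parameter at 49°S:
f = 2Ω sin φ = 2 × 7.29×10⁻⁵ × sin 49° = 1.10×10⁻⁴ s⁻¹
Geostrophic balance rearranged: |∂P/∂n| = f ρ V_g
|∂P/∂n| = 1.10×10⁻⁴ × 0.895 × 18.0 = 1.77×10⁻³ Pa/m

1.8×10⁻³ Pa/m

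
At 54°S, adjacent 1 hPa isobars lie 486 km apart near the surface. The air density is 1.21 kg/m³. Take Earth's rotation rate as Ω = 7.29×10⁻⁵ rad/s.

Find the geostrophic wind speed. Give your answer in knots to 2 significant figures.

Coriolis parameter at 54°S:
f = 2Ω sin φ = 2 × 7.29×10⁻⁵ × sin 54° = 1.18×10⁻⁴ s⁻¹
Pressure gradient: |∂P/∂n| = 100 Pa / 486000 m = 2.06×10⁻⁴ Pa/m
Geostrophic balance (pressure-gradient force = Coriolis force):
V_g = (1/(fρ)) |∂P/∂n| = 2.06×10⁻⁴ / (1.18×10⁻⁴ × 1.21) = 1.44 m/s
Converting: 1.44 m/s × 1.944 = 2.8 knots

2.8 knots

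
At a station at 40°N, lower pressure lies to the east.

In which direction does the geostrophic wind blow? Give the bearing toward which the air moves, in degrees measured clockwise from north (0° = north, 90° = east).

The pressure-gradient force points toward the east (bearing 090°).
Geostrophic balance: in the Northern Hemisphere the Coriolis force deflects motion to the right, so the geostrophic wind blows 90° to the right of the pressure-gradient force (low pressure on the left).
Rotating 090° by 90° clockwise gives 180° — the wind blows toward the south.

180°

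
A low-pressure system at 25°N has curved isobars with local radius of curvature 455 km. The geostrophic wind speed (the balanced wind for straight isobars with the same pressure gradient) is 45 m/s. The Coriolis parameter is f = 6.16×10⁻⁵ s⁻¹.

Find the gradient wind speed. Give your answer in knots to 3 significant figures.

Around a low, centrifugal force acts outward with Coriolis, so pressure-gradient force balances both:
(1/ρ)|∂P/∂n| = fV + V²/R  →  V² + fR·V − fR·V_g = 0
With fR = 6.16×10⁻⁵ × 455×10³ m = 28.0 m/s:
V = [−fR + √((fR)² + 4 fR V_g)]/2 = [−28.0 + √(28.0² + 4×28.0×45)]/2 = 24.2 m/s
Subgeostrophic (V < V_g = 45 m/s), as expected around a low.
Converting: 24.2 m/s × 1.944 = 47.0 knots

47.0 knots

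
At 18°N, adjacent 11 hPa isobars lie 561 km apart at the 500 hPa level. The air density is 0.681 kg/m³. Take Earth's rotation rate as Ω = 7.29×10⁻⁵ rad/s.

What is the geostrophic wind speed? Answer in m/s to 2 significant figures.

64 m/s

Coriolis parameter at 18°N:
f = 2Ω sin φ = 2 × 7.29×10⁻⁵ × sin 18° = 4.51×10⁻⁵ s⁻¹
Pressure gradient: |∂P/∂n| = 1100 Pa / 561000 m = 1.96×10⁻³ Pa/m
Geostrophic balance (pressure-gradient force = Coriolis force):
V_g = (1/(fρ)) |∂P/∂n| = 1.96×10⁻³ / (4.51×10⁻⁵ × 0.681) = 63.9 m/s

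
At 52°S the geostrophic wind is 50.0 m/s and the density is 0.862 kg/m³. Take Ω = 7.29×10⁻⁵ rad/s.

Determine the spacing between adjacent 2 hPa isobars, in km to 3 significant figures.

Coriolis parameter at 52°S:
f = 2Ω sin φ = 2 × 7.29×10⁻⁵ × sin 52° = 1.15×10⁻⁴ s⁻¹
Geostrophic balance rearranged: |∂P/∂n| = f ρ V_g
|∂P/∂n| = 1.15×10⁻⁴ × 0.862 × 50.0 = 4.95×10⁻³ Pa/m
Isobar spacing: Δn = ΔP/|∂P/∂n| = 200 Pa / 4.95×10⁻³ Pa/m = 40389 m ≈ 40.4 km

40.4 km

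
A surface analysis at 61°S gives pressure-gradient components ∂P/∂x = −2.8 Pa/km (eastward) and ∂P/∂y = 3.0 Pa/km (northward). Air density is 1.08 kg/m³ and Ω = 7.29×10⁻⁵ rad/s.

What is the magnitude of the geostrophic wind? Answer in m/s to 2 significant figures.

30 m/s

Coriolis parameter at 61°S:
f = 2Ω sin φ = 2 × 7.29×10⁻⁵ × sin 61° = 1.28×10⁻⁴ s⁻¹
In the Southern Hemisphere f is negative: f = −1.28×10⁻⁴ s⁻¹.
Component geostrophic relations (x east, y north):
u_g = −(1/(fρ)) ∂P/∂y,  v_g = (1/(fρ)) ∂P/∂x
u_g = −(3.0×10⁻³)/(−1.28×10⁻⁴ × 1.08) = 21.8 m/s;  v_g = (−2.8×10⁻³)/(−1.28×10⁻⁴ × 1.08) = 20.3 m/s
|V_g| = √(u_g² + v_g²) = 29.8 m/s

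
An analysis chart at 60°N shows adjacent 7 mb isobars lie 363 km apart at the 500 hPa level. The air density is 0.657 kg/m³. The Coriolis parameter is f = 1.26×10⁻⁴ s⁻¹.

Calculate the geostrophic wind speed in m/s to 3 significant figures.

23.3 m/s

Pressure gradient: |∂P/∂n| = 700 Pa / 363000 m = 1.93×10⁻³ Pa/m
Geostrophic balance (pressure-gradient force = Coriolis force):
V_g = (1/(fρ)) |∂P/∂n| = 1.93×10⁻³ / (1.26×10⁻⁴ × 0.657) = 23.3 m/s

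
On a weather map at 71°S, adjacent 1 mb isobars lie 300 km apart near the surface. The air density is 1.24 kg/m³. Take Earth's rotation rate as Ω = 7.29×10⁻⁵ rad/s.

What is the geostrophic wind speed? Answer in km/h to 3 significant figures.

7.02 km/h

Coriolis parameter at 71°S:
f = 2Ω sin φ = 2 × 7.29×10⁻⁵ × sin 71° = 1.38×10⁻⁴ s⁻¹
Pressure gradient: |∂P/∂n| = 100 Pa / 300000 m = 3.33×10⁻⁴ Pa/m
Geostrophic balance (pressure-gradient force = Coriolis force):
V_g = (1/(fρ)) |∂P/∂n| = 3.33×10⁻⁴ / (1.38×10⁻⁴ × 1.24) = 1.95 m/s
Converting: 1.95 m/s × 3.6 = 7.02 km/h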